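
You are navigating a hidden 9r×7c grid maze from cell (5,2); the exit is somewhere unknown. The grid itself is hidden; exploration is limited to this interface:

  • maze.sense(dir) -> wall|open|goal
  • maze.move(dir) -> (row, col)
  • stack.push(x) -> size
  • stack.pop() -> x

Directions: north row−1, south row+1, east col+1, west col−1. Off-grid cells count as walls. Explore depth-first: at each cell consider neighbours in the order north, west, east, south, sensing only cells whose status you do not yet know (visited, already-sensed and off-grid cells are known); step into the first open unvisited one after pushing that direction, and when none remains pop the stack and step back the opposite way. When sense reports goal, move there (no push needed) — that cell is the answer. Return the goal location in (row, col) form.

Next I call maze.sense(dir='north'), and observe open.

I call stack.push(x='north'), — result: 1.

I use maze.move(dir='north'), yielding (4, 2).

I run maze.sense(dir='north'), yielding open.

Next I call stack.push(x='north'), and observe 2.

I call maze.move(dir='north'), and see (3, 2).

Now I run maze.sense(dir='north'), giving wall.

I call maze.sense(dir='west'), giving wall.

Then maze.sense(dir='east'), → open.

Now I run stack.push(x='east'), which returns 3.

I call maze.move(dir='east'), yielding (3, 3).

Invoking maze.sense(dir='north'), : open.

Now I run stack.push(x='north'), and see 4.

Now I run maze.move(dir='north'), and get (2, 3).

I call maze.sense(dir='north'), yielding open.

I try stack.push(x='north'), and observe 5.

Then maze.move(dir='north'), : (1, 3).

Using maze.sense(dir='north'), giving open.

Invoking stack.push(x='north'), → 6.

I invoke maze.move(dir='north'), → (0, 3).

Invoking maze.sense(dir='west'), giving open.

I run stack.push(x='west'), and observe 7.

I try maze.move(dir='west'), and get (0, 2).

I call maze.sense(dir='west'), giving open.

I invoke stack.push(x='west'), which returns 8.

Then maze.move(dir='west'), and see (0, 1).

Then maze.sense(dir='west'), and observe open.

Using stack.push(x='west'), and get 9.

Next I call maze.move(dir='west'), → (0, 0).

I use maze.sense(dir='south'), → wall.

Next I call stack.pop(), and get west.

Next I call maze.move(dir='east'), — result: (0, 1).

Next I call maze.sense(dir='south'), → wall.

Calling stack.pop, and see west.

Calling maze.move(dir='east'), — result: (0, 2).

Using maze.sense(dir='south'), : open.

I run stack.push(x='south'), — result: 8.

Now I run maze.move(dir='south'), — result: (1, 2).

I use stack.pop, : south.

Then maze.move(dir='north'), — result: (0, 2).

I call stack.pop, and observe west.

Using maze.move(dir='east'), : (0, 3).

I try maze.sense(dir='east'), giving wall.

Using stack.pop(), and get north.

Then maze.move(dir='south'), giving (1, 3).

Calling maze.sense(dir='east'), and see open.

I run stack.push(x='east'), which returns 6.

Calling maze.move(dir='east'), giving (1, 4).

I run maze.sense(dir='east'), which returns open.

I call stack.push(x='east'), — result: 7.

Using maze.move(dir='east'), yielding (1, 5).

I call maze.sense(dir='north'), — result: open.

I run stack.push(x='north'), giving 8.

Next I call maze.move(dir='north'), and see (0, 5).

Calling maze.sense(dir='east'), and get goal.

I invoke maze.move(dir='east'), giving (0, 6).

Answer: (0, 6)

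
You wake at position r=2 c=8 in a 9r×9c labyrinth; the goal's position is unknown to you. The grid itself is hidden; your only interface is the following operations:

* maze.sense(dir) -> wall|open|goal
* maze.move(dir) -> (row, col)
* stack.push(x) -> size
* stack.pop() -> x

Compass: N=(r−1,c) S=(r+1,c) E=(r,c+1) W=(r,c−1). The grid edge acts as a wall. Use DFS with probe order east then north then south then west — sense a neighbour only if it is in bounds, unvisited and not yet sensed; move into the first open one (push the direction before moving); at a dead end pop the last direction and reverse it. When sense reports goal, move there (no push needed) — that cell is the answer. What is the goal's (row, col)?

> maze.sense dir='north'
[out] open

> stack.push x='north'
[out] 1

> maze.move dir='north'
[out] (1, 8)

> maze.sense dir='north'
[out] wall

> maze.sense dir='west'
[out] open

> stack.push x='west'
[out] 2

> maze.move dir='west'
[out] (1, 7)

> maze.sense dir='north'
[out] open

> stack.push x='north'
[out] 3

> maze.move dir='north'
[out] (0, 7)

> maze.sense dir='west'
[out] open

> stack.push x='west'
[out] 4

> maze.move dir='west'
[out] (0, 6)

> maze.sense dir='south'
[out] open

> stack.push x='south'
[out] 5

> maze.move dir='south'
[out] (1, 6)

> maze.sense dir='south'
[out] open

> stack.push x='south'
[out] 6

> maze.move dir='south'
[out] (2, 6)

> maze.sense dir='east'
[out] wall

> maze.sense dir='south'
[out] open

> stack.push x='south'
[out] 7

> maze.move dir='south'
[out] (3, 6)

> maze.sense dir='east'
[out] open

> stack.push x='east'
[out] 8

> maze.move dir='east'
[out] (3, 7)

> maze.sense dir='east'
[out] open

> stack.push x='east'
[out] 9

> maze.move dir='east'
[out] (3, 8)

> maze.sense dir='south'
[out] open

> stack.push x='south'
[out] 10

> maze.move dir='south'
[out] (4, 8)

> maze.sense dir='south'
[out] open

> stack.push x='south'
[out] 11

> maze.move dir='south'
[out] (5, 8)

> maze.sense dir='south'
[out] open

> stack.push x='south'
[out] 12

> maze.move dir='south'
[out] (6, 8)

> maze.sense dir='south'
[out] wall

> maze.sense dir='west'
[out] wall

> stack.pop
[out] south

> maze.move dir='north'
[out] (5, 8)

> maze.sense dir='west'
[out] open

> stack.push x='west'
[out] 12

> maze.move dir='west'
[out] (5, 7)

> maze.sense dir='north'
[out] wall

> maze.sense dir='west'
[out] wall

> stack.pop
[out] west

> maze.move dir='east'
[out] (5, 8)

> stack.pop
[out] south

> maze.move dir='north'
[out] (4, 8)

> stack.pop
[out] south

> maze.move dir='north'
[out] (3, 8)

> stack.pop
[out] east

> maze.move dir='west'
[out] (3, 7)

> stack.pop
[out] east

> maze.move dir='west'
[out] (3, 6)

> maze.sense dir='south'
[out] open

> stack.push x='south'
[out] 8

> maze.move dir='south'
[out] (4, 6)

> maze.sense dir='west'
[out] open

> stack.push x='west'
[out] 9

> maze.move dir='west'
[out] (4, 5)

> maze.sense dir='north'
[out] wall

> maze.sense dir='south'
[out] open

> stack.push x='south'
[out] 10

> maze.move dir='south'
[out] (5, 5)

> maze.sense dir='south'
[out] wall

> maze.sense dir='west'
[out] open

> stack.push x='west'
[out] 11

> maze.move dir='west'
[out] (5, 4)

> maze.sense dir='north'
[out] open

> stack.push x='north'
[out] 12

> maze.move dir='north'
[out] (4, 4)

> maze.sense dir='north'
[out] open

> stack.push x='north'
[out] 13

> maze.move dir='north'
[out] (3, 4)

> maze.sense dir='north'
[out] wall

> maze.sense dir='west'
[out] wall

> stack.pop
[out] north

> maze.move dir='south'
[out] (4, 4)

> maze.sense dir='west'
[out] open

> stack.push x='west'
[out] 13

> maze.move dir='west'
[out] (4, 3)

> maze.sense dir='south'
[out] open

> stack.push x='south'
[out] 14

> maze.move dir='south'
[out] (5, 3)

> maze.sense dir='south'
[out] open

> stack.push x='south'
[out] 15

> maze.move dir='south'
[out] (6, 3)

> maze.sense dir='east'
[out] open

> stack.push x='east'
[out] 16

> maze.move dir='east'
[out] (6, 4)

> maze.sense dir='south'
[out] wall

> stack.pop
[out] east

> maze.move dir='west'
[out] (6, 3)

> maze.sense dir='south'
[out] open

> stack.push x='south'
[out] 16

> maze.move dir='south'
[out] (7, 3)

> maze.sense dir='south'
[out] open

> stack.push x='south'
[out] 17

> maze.move dir='south'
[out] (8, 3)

> maze.sense dir='east'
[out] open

> stack.push x='east'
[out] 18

> maze.move dir='east'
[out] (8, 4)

> maze.sense dir='east'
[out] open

> stack.push x='east'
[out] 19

> maze.move dir='east'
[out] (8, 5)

> maze.sense dir='east'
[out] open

> stack.push x='east'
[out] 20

> maze.move dir='east'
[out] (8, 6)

> maze.sense dir='east'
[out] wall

> maze.sense dir='north'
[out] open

> stack.push x='north'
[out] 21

> maze.move dir='north'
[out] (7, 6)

> maze.sense dir='east'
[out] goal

> maze.move dir='east'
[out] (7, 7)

Answer: (7, 7)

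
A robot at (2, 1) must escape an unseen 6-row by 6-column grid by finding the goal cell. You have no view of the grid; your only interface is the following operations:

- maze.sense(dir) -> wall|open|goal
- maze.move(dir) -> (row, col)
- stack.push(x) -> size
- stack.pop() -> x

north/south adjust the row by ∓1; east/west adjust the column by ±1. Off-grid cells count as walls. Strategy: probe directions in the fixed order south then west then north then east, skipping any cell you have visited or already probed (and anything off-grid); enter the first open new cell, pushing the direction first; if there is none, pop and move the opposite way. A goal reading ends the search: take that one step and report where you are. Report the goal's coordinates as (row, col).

-> maze.sense(dir→south)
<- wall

-> maze.sense(dir→west)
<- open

-> stack.push(x→west)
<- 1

-> maze.move(dir→west)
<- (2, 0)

-> maze.sense(dir→south)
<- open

-> stack.push(x→south)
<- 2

-> maze.move(dir→south)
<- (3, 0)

-> maze.sense(dir→south)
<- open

-> stack.push(x→south)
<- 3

-> maze.move(dir→south)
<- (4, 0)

-> maze.sense(dir→south)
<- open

-> stack.push(x→south)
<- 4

-> maze.move(dir→south)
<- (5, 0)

-> maze.sense(dir→east)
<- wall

-> stack.pop()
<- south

-> maze.move(dir→north)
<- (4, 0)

-> maze.sense(dir→east)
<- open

-> stack.push(x→east)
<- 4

-> maze.move(dir→east)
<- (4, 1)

-> maze.sense(dir→east)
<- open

-> stack.push(x→east)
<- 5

-> maze.move(dir→east)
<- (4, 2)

-> maze.sense(dir→south)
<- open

-> stack.push(x→south)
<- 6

-> maze.move(dir→south)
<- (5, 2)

-> maze.sense(dir→east)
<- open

-> stack.push(x→east)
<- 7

-> maze.move(dir→east)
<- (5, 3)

-> maze.sense(dir→north)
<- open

-> stack.push(x→north)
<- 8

-> maze.move(dir→north)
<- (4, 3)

-> maze.sense(dir→north)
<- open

-> stack.push(x→north)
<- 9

-> maze.move(dir→north)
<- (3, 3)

-> maze.sense(dir→west)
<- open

-> stack.push(x→west)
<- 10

-> maze.move(dir→west)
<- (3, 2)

-> maze.sense(dir→north)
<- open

-> stack.push(x→north)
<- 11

-> maze.move(dir→north)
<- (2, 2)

-> maze.sense(dir→north)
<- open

-> stack.push(x→north)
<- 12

-> maze.move(dir→north)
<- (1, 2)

-> maze.sense(dir→west)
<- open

-> stack.push(x→west)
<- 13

-> maze.move(dir→west)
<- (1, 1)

-> maze.sense(dir→west)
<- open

-> stack.push(x→west)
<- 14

-> maze.move(dir→west)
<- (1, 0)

-> maze.sense(dir→north)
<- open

-> stack.push(x→north)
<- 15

-> maze.move(dir→north)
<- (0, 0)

-> maze.sense(dir→east)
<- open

-> stack.push(x→east)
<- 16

-> maze.move(dir→east)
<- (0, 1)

-> maze.sense(dir→east)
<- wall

-> stack.pop()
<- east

-> maze.move(dir→west)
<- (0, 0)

-> stack.pop()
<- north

-> maze.move(dir→south)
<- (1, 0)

-> stack.pop()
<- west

-> maze.move(dir→east)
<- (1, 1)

-> stack.pop()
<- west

-> maze.move(dir→east)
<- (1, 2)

-> maze.sense(dir→east)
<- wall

-> stack.pop()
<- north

-> maze.move(dir→south)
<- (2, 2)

-> maze.sense(dir→east)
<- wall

-> stack.pop()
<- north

-> maze.move(dir→south)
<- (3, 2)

-> stack.pop()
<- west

-> maze.move(dir→east)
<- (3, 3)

-> maze.sense(dir→east)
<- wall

-> stack.pop()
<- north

-> maze.move(dir→south)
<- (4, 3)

-> maze.sense(dir→east)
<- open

-> stack.push(x→east)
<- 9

-> maze.move(dir→east)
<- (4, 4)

-> maze.sense(dir→south)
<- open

-> stack.push(x→south)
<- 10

-> maze.move(dir→south)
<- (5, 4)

-> maze.sense(dir→east)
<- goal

-> maze.move(dir→east)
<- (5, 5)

Answer: (5, 5)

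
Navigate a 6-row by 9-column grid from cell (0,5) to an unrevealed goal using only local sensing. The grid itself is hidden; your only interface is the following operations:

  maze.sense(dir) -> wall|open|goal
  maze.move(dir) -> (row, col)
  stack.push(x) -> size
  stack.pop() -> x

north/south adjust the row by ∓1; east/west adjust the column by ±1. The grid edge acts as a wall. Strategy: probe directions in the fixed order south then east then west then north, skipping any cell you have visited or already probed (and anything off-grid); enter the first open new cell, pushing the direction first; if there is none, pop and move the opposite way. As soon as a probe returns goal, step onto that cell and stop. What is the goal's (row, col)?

-- 1. sense(south) : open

-- 2. push(south) : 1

-- 3. move(south) : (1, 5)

-- 4. sense(south) : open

-- 5. push(south) : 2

-- 6. move(south) : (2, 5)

-- 7. sense(south) : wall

-- 8. sense(east) : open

-- 9. push(east) : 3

-- 10. move(east) : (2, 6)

-- 11. sense(south) : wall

-- 12. sense(east) : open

-- 13. push(east) : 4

-- 14. move(east) : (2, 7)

-- 15. sense(south) : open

-- 16. push(south) : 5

-- 17. move(south) : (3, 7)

-- 18. sense(south) : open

-- 19. push(south) : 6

-- 20. move(south) : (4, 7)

-- 21. sense(south) : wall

-- 22. sense(east) : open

-- 23. push(east) : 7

-- 24. move(east) : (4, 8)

-- 25. sense(south) : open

-- 26. push(south) : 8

-- 27. move(south) : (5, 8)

-- 28. pop() : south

-- 29. move(north) : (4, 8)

-- 30. sense(north) : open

-- 31. push(north) : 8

-- 32. move(north) : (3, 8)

-- 33. sense(north) : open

-- 34. push(north) : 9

-- 35. move(north) : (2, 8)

-- 36. sense(north) : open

-- 37. push(north) : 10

-- 38. move(north) : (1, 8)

-- 39. sense(west) : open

-- 40. push(west) : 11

-- 41. move(west) : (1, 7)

-- 42. sense(west) : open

-- 43. push(west) : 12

-- 44. move(west) : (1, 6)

-- 45. sense(north) : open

-- 46. push(north) : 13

-- 47. move(north) : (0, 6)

-- 48. sense(east) : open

-- 49. push(east) : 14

-- 50. move(east) : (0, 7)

-- 51. sense(east) : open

-- 52. push(east) : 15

-- 53. move(east) : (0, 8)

-- 54. pop() : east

-- 55. move(west) : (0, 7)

-- 56. pop() : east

-- 57. move(west) : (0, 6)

-- 58. pop() : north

-- 59. move(south) : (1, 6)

-- 60. pop() : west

-- 61. move(east) : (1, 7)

-- 62. pop() : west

-- 63. move(east) : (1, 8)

-- 64. pop() : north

-- 65. move(south) : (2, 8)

-- 66. pop() : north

-- 67. move(south) : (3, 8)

-- 68. pop() : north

-- 69. move(south) : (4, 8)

-- 70. pop() : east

-- 71. move(west) : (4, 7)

-- 72. sense(west) : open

-- 73. push(west) : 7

-- 74. move(west) : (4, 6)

-- 75. sense(south) : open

-- 76. push(south) : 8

-- 77. move(south) : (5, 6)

-- 78. sense(west) : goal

-- 79. move(west) : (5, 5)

Answer: (5, 5)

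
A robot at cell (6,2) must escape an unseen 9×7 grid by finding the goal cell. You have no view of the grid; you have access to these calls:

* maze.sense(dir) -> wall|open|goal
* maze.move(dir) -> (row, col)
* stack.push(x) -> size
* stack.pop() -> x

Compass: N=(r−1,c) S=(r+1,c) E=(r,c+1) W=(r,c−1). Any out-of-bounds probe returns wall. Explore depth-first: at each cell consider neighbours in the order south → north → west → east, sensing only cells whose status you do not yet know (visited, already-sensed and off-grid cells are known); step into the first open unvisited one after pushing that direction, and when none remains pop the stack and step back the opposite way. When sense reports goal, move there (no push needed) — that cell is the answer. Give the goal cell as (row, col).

I invoke maze.sense with dir→south, and observe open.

Now I run stack.push with x→south, → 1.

Calling maze.move with dir→south, and observe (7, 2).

Now I run maze.sense with dir→south, yielding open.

Now I run stack.push with x→south, and observe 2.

Next I call maze.move with dir→south, giving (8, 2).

Using maze.sense with dir→west, and see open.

I use stack.push with x→west, — result: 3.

Using maze.move with dir→west, — result: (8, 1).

Calling maze.sense with dir→north, giving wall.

I invoke maze.sense with dir→west, which returns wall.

I call stack.pop(), and see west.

Next I call maze.move with dir→east, — result: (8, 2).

I call maze.sense with dir→east, and observe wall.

Next I call stack.pop, : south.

Then maze.move with dir→north, and observe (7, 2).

I run maze.sense with dir→east, yielding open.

I run stack.push with x→east, yielding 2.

I run maze.move with dir→east, which returns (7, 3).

I try maze.sense with dir→north, : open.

I try stack.push with x→north, which returns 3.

I invoke maze.move with dir→north, → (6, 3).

I call maze.sense with dir→north, yielding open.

I call stack.push with x→north, yielding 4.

Next I call maze.move with dir→north, and see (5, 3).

I try maze.sense with dir→north, and observe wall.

Invoking maze.sense with dir→west, which returns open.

Invoking stack.push with x→west, and get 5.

Now I run maze.move with dir→west, yielding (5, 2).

Then maze.sense with dir→north, and get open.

I run stack.push with x→north, giving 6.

Then maze.move with dir→north, and get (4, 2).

I run maze.sense with dir→north, and observe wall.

I try maze.sense with dir→west, and observe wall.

I run stack.pop, and observe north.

Invoking maze.move with dir→south, and get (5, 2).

I invoke maze.sense with dir→west, and observe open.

I run stack.push with x→west, and see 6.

I call maze.move with dir→west, which returns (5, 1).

Invoking maze.sense with dir→south, which returns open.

I use stack.push with x→south, — result: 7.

I run maze.move with dir→south, → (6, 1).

Invoking maze.sense with dir→west, — result: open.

I run stack.push with x→west, — result: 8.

I run maze.move with dir→west, and get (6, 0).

Next I call maze.sense with dir→south, — result: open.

Invoking stack.push with x→south, and get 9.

I invoke maze.move with dir→south, and observe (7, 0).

I call stack.pop(), and see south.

Using maze.move with dir→north, giving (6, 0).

Invoking maze.sense with dir→north, : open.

Invoking stack.push with x→north, and see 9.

Calling maze.move with dir→north, — result: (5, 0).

Now I run maze.sense with dir→north, giving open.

Using stack.push with x→north, which returns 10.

I call maze.move with dir→north, → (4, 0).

Then maze.sense with dir→north, : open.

I use stack.push with x→north, : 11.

Invoking maze.move with dir→north, and get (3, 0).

I run maze.sense with dir→north, and see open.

Then stack.push with x→north, and observe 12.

Using maze.move with dir→north, and observe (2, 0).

Using maze.sense with dir→north, and observe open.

I try stack.push with x→north, and see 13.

Now I run maze.move with dir→north, and observe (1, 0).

I invoke maze.sense with dir→north, giving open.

I try stack.push with x→north, and get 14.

I call maze.move with dir→north, yielding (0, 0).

I call maze.sense with dir→east, → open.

Invoking stack.push with x→east, and get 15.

Now I run maze.move with dir→east, yielding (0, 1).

I try maze.sense with dir→south, — result: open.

Then stack.push with x→south, : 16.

Now I run maze.move with dir→south, — result: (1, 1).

Calling maze.sense with dir→south, giving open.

Then stack.push with x→south, and observe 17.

I try maze.move with dir→south, giving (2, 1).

I use maze.sense with dir→south, and observe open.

I run stack.push with x→south, : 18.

I call maze.move with dir→south, and see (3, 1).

I run stack.pop(), yielding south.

Calling maze.move with dir→north, and observe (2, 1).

I invoke maze.sense with dir→east, : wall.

I call stack.pop(), and get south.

Invoking maze.move with dir→north, yielding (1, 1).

I use maze.sense with dir→east, and see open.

I try stack.push with x→east, and observe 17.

I invoke maze.move with dir→east, and observe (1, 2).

Calling maze.sense with dir→north, and see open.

Next I call stack.push with x→north, giving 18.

I invoke maze.move with dir→north, yielding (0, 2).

I try maze.sense with dir→east, and observe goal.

I try maze.move with dir→east, — result: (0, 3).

Answer: (0, 3)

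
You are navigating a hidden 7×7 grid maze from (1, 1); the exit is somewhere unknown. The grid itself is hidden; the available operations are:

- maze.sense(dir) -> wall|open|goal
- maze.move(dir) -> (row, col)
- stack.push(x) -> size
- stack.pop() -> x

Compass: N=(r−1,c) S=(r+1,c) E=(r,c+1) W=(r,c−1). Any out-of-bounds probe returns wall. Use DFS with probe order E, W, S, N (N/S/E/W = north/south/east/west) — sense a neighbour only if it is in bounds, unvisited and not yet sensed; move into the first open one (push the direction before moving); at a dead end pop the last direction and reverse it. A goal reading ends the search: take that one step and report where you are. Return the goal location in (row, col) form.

$ maze.sense dir→east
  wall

$ maze.sense dir→west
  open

$ stack.push x→west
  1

$ maze.move dir→west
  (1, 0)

$ maze.sense dir→south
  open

$ stack.push x→south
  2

$ maze.move dir→south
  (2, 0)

$ maze.sense dir→east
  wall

$ maze.sense dir→south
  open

$ stack.push x→south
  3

$ maze.move dir→south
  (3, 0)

$ maze.sense dir→east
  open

$ stack.push x→east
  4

$ maze.move dir→east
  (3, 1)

$ maze.sense dir→east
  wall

$ maze.sense dir→south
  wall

$ stack.pop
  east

$ maze.move dir→west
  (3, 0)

$ maze.sense dir→south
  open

$ stack.push x→south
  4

$ maze.move dir→south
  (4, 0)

$ maze.sense dir→south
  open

$ stack.push x→south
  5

$ maze.move dir→south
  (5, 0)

$ maze.sense dir→east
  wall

$ maze.sense dir→south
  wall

$ stack.pop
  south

$ maze.move dir→north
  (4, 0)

$ stack.pop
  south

$ maze.move dir→north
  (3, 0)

$ stack.pop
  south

$ maze.move dir→north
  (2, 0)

$ stack.pop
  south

$ maze.move dir→north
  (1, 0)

$ maze.sense dir→north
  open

$ stack.push x→north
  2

$ maze.move dir→north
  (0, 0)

$ maze.sense dir→east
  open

$ stack.push x→east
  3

$ maze.move dir→east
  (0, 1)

$ maze.sense dir→east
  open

$ stack.push x→east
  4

$ maze.move dir→east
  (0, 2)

$ maze.sense dir→east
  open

$ stack.push x→east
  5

$ maze.move dir→east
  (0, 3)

$ maze.sense dir→east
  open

$ stack.push x→east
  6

$ maze.move dir→east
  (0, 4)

$ maze.sense dir→east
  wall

$ maze.sense dir→south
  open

$ stack.push x→south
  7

$ maze.move dir→south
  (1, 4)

$ maze.sense dir→east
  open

$ stack.push x→east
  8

$ maze.move dir→east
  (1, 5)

$ maze.sense dir→east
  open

$ stack.push x→east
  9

$ maze.move dir→east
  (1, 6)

$ maze.sense dir→south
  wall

$ maze.sense dir→north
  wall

$ stack.pop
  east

$ maze.move dir→west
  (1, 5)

$ maze.sense dir→south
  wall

$ stack.pop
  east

$ maze.move dir→west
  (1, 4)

$ maze.sense dir→west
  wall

$ maze.sense dir→south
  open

$ stack.push x→south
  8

$ maze.move dir→south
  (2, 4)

$ maze.sense dir→west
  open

$ stack.push x→west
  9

$ maze.move dir→west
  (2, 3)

$ maze.sense dir→west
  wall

$ maze.sense dir→south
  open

$ stack.push x→south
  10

$ maze.move dir→south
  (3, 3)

$ maze.sense dir→east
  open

$ stack.push x→east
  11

$ maze.move dir→east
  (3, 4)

$ maze.sense dir→east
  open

$ stack.push x→east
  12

$ maze.move dir→east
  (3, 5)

$ maze.sense dir→east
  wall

$ maze.sense dir→south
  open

$ stack.push x→south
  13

$ maze.move dir→south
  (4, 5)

$ maze.sense dir→east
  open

$ stack.push x→east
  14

$ maze.move dir→east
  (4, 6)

$ maze.sense dir→south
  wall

$ stack.pop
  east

$ maze.move dir→west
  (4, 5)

$ maze.sense dir→west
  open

$ stack.push x→west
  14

$ maze.move dir→west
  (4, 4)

$ maze.sense dir→west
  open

$ stack.push x→west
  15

$ maze.move dir→west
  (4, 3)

$ maze.sense dir→west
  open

$ stack.push x→west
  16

$ maze.move dir→west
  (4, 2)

$ maze.sense dir→south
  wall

$ stack.pop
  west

$ maze.move dir→east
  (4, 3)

$ maze.sense dir→south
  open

$ stack.push x→south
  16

$ maze.move dir→south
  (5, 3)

$ maze.sense dir→east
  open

$ stack.push x→east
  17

$ maze.move dir→east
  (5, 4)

$ maze.sense dir→east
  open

$ stack.push x→east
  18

$ maze.move dir→east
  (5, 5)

$ maze.sense dir→south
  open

$ stack.push x→south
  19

$ maze.move dir→south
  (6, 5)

$ maze.sense dir→east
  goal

$ maze.move dir→east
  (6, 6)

Answer: (6, 6)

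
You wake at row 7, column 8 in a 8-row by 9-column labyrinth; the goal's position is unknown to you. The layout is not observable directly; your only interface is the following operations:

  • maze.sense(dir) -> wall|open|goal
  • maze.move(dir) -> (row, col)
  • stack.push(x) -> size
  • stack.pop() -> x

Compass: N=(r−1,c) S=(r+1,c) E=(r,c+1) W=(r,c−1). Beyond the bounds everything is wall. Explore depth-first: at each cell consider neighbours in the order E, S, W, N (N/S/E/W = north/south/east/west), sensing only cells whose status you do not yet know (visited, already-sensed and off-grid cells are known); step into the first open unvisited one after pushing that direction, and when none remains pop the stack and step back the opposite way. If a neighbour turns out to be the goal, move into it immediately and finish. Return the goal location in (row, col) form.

-> sense(dir=west)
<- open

-> push(x=west)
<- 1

-> move(dir=west)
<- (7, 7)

-> sense(dir=west)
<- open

-> push(x=west)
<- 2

-> move(dir=west)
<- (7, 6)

-> sense(dir=west)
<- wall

-> sense(dir=north)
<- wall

-> pop()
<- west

-> move(dir=east)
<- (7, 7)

-> sense(dir=north)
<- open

-> push(x=north)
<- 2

-> move(dir=north)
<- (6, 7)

-> sense(dir=east)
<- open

-> push(x=east)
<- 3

-> move(dir=east)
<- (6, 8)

-> sense(dir=north)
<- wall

-> pop()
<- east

-> move(dir=west)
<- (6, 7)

-> sense(dir=north)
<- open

-> push(x=north)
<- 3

-> move(dir=north)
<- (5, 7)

-> sense(dir=west)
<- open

-> push(x=west)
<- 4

-> move(dir=west)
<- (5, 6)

-> sense(dir=west)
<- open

-> push(x=west)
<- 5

-> move(dir=west)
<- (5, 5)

-> sense(dir=south)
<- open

-> push(x=south)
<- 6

-> move(dir=south)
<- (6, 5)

-> sense(dir=west)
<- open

-> push(x=west)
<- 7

-> move(dir=west)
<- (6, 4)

-> sense(dir=south)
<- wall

-> sense(dir=west)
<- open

-> push(x=west)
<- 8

-> move(dir=west)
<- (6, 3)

-> sense(dir=south)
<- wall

-> sense(dir=west)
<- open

-> push(x=west)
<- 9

-> move(dir=west)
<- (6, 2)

-> sense(dir=south)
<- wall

-> sense(dir=west)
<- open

-> push(x=west)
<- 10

-> move(dir=west)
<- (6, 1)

-> sense(dir=south)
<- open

-> push(x=south)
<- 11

-> move(dir=south)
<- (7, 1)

-> sense(dir=west)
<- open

-> push(x=west)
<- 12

-> move(dir=west)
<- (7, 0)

-> sense(dir=north)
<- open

-> push(x=north)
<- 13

-> move(dir=north)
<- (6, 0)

-> sense(dir=north)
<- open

-> push(x=north)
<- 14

-> move(dir=north)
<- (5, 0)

-> sense(dir=east)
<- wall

-> sense(dir=north)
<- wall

-> pop()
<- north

-> move(dir=south)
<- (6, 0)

-> pop()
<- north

-> move(dir=south)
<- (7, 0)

-> pop()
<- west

-> move(dir=east)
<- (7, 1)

-> pop()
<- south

-> move(dir=north)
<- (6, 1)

-> pop()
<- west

-> move(dir=east)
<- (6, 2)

-> sense(dir=north)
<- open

-> push(x=north)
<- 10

-> move(dir=north)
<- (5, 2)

-> sense(dir=east)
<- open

-> push(x=east)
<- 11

-> move(dir=east)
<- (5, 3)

-> sense(dir=east)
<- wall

-> sense(dir=north)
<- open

-> push(x=north)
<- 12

-> move(dir=north)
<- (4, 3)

-> sense(dir=east)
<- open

-> push(x=east)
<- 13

-> move(dir=east)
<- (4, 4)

-> sense(dir=east)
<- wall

-> sense(dir=north)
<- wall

-> pop()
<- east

-> move(dir=west)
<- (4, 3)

-> sense(dir=west)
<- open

-> push(x=west)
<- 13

-> move(dir=west)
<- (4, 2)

-> sense(dir=west)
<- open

-> push(x=west)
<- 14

-> move(dir=west)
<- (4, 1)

-> sense(dir=north)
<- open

-> push(x=north)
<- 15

-> move(dir=north)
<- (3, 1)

-> sense(dir=east)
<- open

-> push(x=east)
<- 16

-> move(dir=east)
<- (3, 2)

-> sense(dir=east)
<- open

-> push(x=east)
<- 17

-> move(dir=east)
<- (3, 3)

-> sense(dir=north)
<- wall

-> pop()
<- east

-> move(dir=west)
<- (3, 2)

-> sense(dir=north)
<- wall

-> pop()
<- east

-> move(dir=west)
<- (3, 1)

-> sense(dir=west)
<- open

-> push(x=west)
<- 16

-> move(dir=west)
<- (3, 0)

-> sense(dir=north)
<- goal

-> move(dir=north)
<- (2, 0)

Answer: (2, 0)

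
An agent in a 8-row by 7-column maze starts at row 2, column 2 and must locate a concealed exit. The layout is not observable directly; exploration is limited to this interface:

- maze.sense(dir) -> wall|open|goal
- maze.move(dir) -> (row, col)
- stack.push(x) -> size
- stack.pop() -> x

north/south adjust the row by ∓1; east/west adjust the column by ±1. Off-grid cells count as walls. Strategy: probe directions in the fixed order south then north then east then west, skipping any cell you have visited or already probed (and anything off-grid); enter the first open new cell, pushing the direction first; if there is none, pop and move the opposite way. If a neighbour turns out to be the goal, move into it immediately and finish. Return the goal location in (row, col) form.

I use sense using dir='south', — result: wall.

Next I call sense using dir='north', → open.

I use push using x='north', and get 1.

I try move using dir='north', → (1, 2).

I invoke sense using dir='north', and observe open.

Next I call push using x='north', and get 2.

Invoking move using dir='north', giving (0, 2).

Now I run sense using dir='east', — result: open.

I try push using x='east', yielding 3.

Calling move using dir='east', which returns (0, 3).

I run sense using dir='south', yielding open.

I invoke push using x='south', : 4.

Next I call move using dir='south', and see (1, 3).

Now I run sense using dir='south', and see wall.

Now I run sense using dir='east', and observe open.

I invoke push using x='east', yielding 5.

I run move using dir='east', and see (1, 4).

I call sense using dir='south', and get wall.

Using sense using dir='north', — result: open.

Invoking push using x='north', → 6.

I use move using dir='north', and observe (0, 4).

I call sense using dir='east', and see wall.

Invoking pop, and observe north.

I use move using dir='south', and see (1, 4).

Invoking sense using dir='east', → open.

I use push using x='east', and get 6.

Calling move using dir='east', → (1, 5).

Invoking sense using dir='south', yielding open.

I run push using x='south', yielding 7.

Then move using dir='south', and observe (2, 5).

Next I call sense using dir='south', and get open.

I call push using x='south', and see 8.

Calling move using dir='south', — result: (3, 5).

I run sense using dir='south', and see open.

Calling push using x='south', : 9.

Calling move using dir='south', and observe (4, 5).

I run sense using dir='south', : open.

I run push using x='south', which returns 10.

I use move using dir='south', → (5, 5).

Now I run sense using dir='south', giving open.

Next I call push using x='south', and get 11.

Next I call move using dir='south', yielding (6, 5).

Next I call sense using dir='south', : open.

Now I run push using x='south', giving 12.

I call move using dir='south', and see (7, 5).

Calling sense using dir='east', — result: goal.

Next I call move using dir='east', giving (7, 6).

Answer: (7, 6)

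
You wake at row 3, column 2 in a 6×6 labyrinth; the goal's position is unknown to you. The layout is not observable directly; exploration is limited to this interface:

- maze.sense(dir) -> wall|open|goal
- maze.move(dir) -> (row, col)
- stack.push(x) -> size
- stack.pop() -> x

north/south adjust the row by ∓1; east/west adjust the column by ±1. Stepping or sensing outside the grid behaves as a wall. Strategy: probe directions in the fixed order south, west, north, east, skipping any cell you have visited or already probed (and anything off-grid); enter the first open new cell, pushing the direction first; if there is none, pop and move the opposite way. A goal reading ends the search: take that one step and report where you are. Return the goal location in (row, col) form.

·→ sense(south)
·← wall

·→ sense(west)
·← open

·→ push(west)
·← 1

·→ move(west)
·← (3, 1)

·→ sense(south)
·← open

·→ push(south)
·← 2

·→ move(south)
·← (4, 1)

·→ sense(south)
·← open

·→ push(south)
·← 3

·→ move(south)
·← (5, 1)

·→ sense(west)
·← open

·→ push(west)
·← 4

·→ move(west)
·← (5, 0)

·→ sense(north)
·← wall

·→ pop()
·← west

·→ move(east)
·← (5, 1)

·→ sense(east)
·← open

·→ push(east)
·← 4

·→ move(east)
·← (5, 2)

·→ sense(east)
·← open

·→ push(east)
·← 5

·→ move(east)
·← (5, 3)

·→ sense(north)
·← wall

·→ sense(east)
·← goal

·→ move(east)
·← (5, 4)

Answer: (5, 4)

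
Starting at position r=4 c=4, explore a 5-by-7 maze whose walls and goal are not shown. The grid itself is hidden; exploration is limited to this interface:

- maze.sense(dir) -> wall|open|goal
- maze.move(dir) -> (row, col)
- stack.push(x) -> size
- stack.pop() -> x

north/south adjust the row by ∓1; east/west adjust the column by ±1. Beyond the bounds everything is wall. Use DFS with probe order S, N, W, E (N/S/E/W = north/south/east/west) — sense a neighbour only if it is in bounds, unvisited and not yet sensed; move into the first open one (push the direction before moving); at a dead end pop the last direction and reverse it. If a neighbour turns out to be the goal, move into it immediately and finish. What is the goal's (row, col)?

Step: maze.sense[dir→north]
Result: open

Step: stack.push[x→north]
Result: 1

Step: maze.move[dir→north]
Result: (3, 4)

Step: maze.sense[dir→north]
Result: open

Step: stack.push[x→north]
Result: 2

Step: maze.move[dir→north]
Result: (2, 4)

Step: maze.sense[dir→north]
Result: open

Step: stack.push[x→north]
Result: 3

Step: maze.move[dir→north]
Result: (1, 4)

Step: maze.sense[dir→north]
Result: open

Step: stack.push[x→north]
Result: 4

Step: maze.move[dir→north]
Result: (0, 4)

Step: maze.sense[dir→west]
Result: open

Step: stack.push[x→west]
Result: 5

Step: maze.move[dir→west]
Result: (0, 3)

Step: maze.sense[dir→south]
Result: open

Step: stack.push[x→south]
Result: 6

Step: maze.move[dir→south]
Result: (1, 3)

Step: maze.sense[dir→south]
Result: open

Step: stack.push[x→south]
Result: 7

Step: maze.move[dir→south]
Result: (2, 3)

Step: maze.sense[dir→south]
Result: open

Step: stack.push[x→south]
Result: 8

Step: maze.move[dir→south]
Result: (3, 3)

Step: maze.sense[dir→south]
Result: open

Step: stack.push[x→south]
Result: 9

Step: maze.move[dir→south]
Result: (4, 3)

Step: maze.sense[dir→west]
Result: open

Step: stack.push[x→west]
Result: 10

Step: maze.move[dir→west]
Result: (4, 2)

Step: maze.sense[dir→north]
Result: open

Step: stack.push[x→north]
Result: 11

Step: maze.move[dir→north]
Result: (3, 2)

Step: maze.sense[dir→north]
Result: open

Step: stack.push[x→north]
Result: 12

Step: maze.move[dir→north]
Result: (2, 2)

Step: maze.sense[dir→north]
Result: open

Step: stack.push[x→north]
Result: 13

Step: maze.move[dir→north]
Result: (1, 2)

Step: maze.sense[dir→north]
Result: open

Step: stack.push[x→north]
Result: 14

Step: maze.move[dir→north]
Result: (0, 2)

Step: maze.sense[dir→west]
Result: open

Step: stack.push[x→west]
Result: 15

Step: maze.move[dir→west]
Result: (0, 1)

Step: maze.sense[dir→south]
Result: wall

Step: maze.sense[dir→west]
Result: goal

Step: maze.move[dir→west]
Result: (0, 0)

Answer: (0, 0)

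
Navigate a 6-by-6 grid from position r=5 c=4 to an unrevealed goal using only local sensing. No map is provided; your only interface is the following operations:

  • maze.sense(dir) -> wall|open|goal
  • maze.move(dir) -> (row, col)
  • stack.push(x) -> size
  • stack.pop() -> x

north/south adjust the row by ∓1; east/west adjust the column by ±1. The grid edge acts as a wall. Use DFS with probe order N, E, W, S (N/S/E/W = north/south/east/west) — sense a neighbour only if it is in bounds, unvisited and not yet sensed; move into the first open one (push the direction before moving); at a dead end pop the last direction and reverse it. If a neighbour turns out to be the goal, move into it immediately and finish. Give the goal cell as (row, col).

==> maze.sense(dir: north)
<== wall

==> maze.sense(dir: east)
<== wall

==> maze.sense(dir: west)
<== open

==> stack.push(x: west)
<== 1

==> maze.move(dir: west)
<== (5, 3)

==> maze.sense(dir: north)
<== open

==> stack.push(x: north)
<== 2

==> maze.move(dir: north)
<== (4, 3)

==> maze.sense(dir: north)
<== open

==> stack.push(x: north)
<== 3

==> maze.move(dir: north)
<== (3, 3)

==> maze.sense(dir: north)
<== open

==> stack.push(x: north)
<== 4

==> maze.move(dir: north)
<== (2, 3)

==> maze.sense(dir: north)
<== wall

==> maze.sense(dir: east)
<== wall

==> maze.sense(dir: west)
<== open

==> stack.push(x: west)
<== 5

==> maze.move(dir: west)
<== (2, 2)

==> maze.sense(dir: north)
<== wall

==> maze.sense(dir: west)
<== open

==> stack.push(x: west)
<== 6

==> maze.move(dir: west)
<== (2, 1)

==> maze.sense(dir: north)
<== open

==> stack.push(x: north)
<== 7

==> maze.move(dir: north)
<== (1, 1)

==> maze.sense(dir: north)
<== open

==> stack.push(x: north)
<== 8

==> maze.move(dir: north)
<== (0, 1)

==> maze.sense(dir: east)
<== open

==> stack.push(x: east)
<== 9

==> maze.move(dir: east)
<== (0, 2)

==> maze.sense(dir: east)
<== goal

==> maze.move(dir: east)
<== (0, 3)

Answer: (0, 3)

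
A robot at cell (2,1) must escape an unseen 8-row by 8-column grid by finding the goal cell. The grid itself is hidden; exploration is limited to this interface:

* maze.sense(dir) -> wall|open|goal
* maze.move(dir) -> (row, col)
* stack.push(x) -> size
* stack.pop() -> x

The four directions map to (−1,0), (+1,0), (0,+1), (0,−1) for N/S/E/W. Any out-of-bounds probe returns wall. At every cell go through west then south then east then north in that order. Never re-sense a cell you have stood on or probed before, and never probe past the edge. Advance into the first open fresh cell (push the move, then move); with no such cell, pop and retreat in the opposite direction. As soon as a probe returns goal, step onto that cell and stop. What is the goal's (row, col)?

> maze.sense dir='west'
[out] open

> stack.push x='west'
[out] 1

> maze.move dir='west'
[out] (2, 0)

> maze.sense dir='south'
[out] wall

> maze.sense dir='north'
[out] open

> stack.push x='north'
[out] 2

> maze.move dir='north'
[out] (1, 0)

> maze.sense dir='east'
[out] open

> stack.push x='east'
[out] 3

> maze.move dir='east'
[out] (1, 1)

> maze.sense dir='east'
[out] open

> stack.push x='east'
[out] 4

> maze.move dir='east'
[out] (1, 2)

> maze.sense dir='south'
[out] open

> stack.push x='south'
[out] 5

> maze.move dir='south'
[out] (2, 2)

> maze.sense dir='south'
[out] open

> stack.push x='south'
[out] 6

> maze.move dir='south'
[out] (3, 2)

> maze.sense dir='west'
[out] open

> stack.push x='west'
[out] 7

> maze.move dir='west'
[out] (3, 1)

> maze.sense dir='south'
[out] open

> stack.push x='south'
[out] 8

> maze.move dir='south'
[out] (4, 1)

> maze.sense dir='west'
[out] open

> stack.push x='west'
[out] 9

> maze.move dir='west'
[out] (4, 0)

> maze.sense dir='south'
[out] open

> stack.push x='south'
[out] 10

> maze.move dir='south'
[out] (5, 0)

> maze.sense dir='south'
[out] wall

> maze.sense dir='east'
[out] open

> stack.push x='east'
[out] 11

> maze.move dir='east'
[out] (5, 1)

> maze.sense dir='south'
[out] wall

> maze.sense dir='east'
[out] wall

> stack.pop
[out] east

> maze.move dir='west'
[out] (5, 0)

> stack.pop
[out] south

> maze.move dir='north'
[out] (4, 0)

> stack.pop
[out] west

> maze.move dir='east'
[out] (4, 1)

> maze.sense dir='east'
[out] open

> stack.push x='east'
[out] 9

> maze.move dir='east'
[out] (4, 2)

> maze.sense dir='east'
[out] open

> stack.push x='east'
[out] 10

> maze.move dir='east'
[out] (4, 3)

> maze.sense dir='south'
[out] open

> stack.push x='south'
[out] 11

> maze.move dir='south'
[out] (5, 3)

> maze.sense dir='south'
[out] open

> stack.push x='south'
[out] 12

> maze.move dir='south'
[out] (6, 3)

> maze.sense dir='west'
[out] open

> stack.push x='west'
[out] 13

> maze.move dir='west'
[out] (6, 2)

> maze.sense dir='south'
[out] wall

> stack.pop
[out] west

> maze.move dir='east'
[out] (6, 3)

> maze.sense dir='south'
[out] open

> stack.push x='south'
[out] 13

> maze.move dir='south'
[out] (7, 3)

> maze.sense dir='east'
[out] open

> stack.push x='east'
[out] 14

> maze.move dir='east'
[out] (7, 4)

> maze.sense dir='east'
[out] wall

> maze.sense dir='north'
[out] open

> stack.push x='north'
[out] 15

> maze.move dir='north'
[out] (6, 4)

> maze.sense dir='east'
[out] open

> stack.push x='east'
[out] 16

> maze.move dir='east'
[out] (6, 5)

> maze.sense dir='east'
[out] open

> stack.push x='east'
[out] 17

> maze.move dir='east'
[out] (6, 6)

> maze.sense dir='south'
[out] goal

> maze.move dir='south'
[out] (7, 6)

Answer: (7, 6)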